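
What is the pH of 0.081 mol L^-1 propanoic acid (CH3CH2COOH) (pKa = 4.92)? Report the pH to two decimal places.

pH = 3.01

CH3CH2COOH ⇌ CH3CH2COO- + H+
Ka = 10^(−4.92) = 1.20 × 10^-5
From the ICE table, Ka = [H+]²/(0.081 − [H+]) = 1.20 × 10^-5.
Neglecting [H+] in the denominator: [H+] = √(1.20 × 10^-5 × 0.081) = 9.86 × 10^-4 M
pH = −log[H+] = −log(9.86 × 10^-4) = 3.01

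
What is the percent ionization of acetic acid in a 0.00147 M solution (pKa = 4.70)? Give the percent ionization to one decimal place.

11.0%

CH3COOH ⇌ CH3COO- + H+; let x = [H+] at equilibrium.
Ka = 10^(−4.70) = 2.00 × 10^-5
Solve x² + 2e-05x − 2.94e-08 = 0 → x = 1.62 × 10^-4 M
% ionization = x/C₀ × 100% = 1.62 × 10^-4/0.00147 × 100% = 11.0%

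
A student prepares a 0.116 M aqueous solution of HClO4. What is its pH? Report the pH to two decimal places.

pH = 0.94

HClO4 is a strong acid and dissociates completely, so [H+] = 0.116 M.
pH = -log(0.116) = 0.94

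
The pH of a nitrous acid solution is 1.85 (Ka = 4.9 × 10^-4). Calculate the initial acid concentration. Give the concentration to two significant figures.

C₀ = 4.2 × 10^-1 M

[H+] = 10^(-1.85) = 1.41 × 10^-2 M = x
Ka = x²/(C₀ − x) ⇒ C₀ = x + x²/Ka
C₀ = 1.41 × 10^-2 + (1.41 × 10^-2)²/(4.9 × 10^-4) = 4.20 × 10^-1 M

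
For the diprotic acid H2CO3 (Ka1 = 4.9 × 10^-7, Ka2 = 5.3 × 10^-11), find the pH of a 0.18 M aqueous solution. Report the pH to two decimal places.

Since Ka1 ≫ Ka2, the first ionization dominates [H+].
Ka1 = x²/(0.18 − x) = 4.9 × 10^-7
x ≈ √(4.9 × 10^-7 × 0.18) = 2.97 × 10^-4 M
pH = −log(2.97 × 10^-4) = 3.53

pH = 3.53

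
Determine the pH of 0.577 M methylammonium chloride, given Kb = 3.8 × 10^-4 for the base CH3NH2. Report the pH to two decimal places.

CH3NH3+ is the conjugate acid of the weak base CH3NH2.
Ka = Kw/Kb = 1.0×10^-14 / 3.8 × 10^-4 = 2.63 × 10^-11
From the ICE table, Ka = x²/(0.577 − x) = 2.63 × 10^-11.
Neglecting x in the denominator: x = √(2.63 × 10^-11 × 0.577) = 3.90 × 10^-6 M
Check: 0.00068% ionized — well under 5%, approximation valid.
pH = −log(3.90 × 10^-6) = 5.41

pH = 5.41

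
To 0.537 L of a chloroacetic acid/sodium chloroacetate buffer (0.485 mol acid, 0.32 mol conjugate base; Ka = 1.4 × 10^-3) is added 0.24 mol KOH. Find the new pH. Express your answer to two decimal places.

After neutralization: n(ClCH2COOH) = 0.245 mol, n(ClCH2COO-) = 0.56 mol.
pKa = −log(1.4 × 10^-3) = 2.854
Henderson–Hasselbalch with mole ratio 0.56/0.245: pH = 2.854 + (+0.359)

pH = 3.21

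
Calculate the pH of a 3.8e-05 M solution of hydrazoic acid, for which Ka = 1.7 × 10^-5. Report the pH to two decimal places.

pH = 4.74

HN3 ⇌ N3- + H+
Ka = x²/(3.8e-05 − x) = 1.7 × 10^-5
Here C₀/Ka ≈ 2.24, so the small-x approximation fails. Use the quadratic:
x = [−1.7e-05 + √(1.7e-05² + 2.58e-09)]/2 = 1.83 × 10^-5 M
pH = −log(1.83 × 10^-5) = 4.74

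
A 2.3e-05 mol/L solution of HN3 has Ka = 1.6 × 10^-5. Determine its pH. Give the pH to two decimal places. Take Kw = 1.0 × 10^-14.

HN3 ⇌ N3- + H+
Ka = [H+]²/(2.3e-05 − [H+]) = 1.6 × 10^-5
Here C₀/Ka ≈ 1.44, so the small-[H+] approximation fails. Use the quadratic:
[H+] = (−Ka + √(Ka² + 4·Ka·C₀))/2 = 1.28 × 10^-5 M
pH = −log(1.28 × 10^-5) = 4.89

pH = 4.89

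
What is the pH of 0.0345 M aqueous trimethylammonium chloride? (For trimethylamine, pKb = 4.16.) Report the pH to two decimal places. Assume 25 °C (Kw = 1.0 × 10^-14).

pH = 5.65

(CH3)3NH+ is the conjugate acid of the weak base (CH3)3N.
Kb = 10^(−4.16) = 6.92 × 10^-5
Ka = Kw/Kb = 1.0×10^-14 / 6.92 × 10^-5 = 1.45 × 10^-10
From the ICE table, Ka = x²/(0.0345 − x) = 1.45 × 10^-10.
Neglecting x in the denominator: x = √(1.45 × 10^-10 × 0.0345) = 2.24 × 10^-6 M
Check: 0.0065% ionized — well under 5%, approximation valid.
pH = −log[H+] = −log(2.24 × 10^-6) = 5.65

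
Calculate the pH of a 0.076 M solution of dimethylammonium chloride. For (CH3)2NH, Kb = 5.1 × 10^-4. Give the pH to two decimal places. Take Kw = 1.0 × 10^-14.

pH = 5.91

(CH3)2NH2+ is the conjugate acid of the weak base (CH3)2NH.
Ka = Kw/Kb = 1.0×10^-14 / 5.1 × 10^-4 = 1.96 × 10^-11
Ka = x²/(0.076 − x) = 1.96 × 10^-11
Since Ka ≪ C₀, x ≈ √(Ka·C₀) = 1.22 × 10^-6 M.
Check: 0.0016% ionized — well under 5%, approximation valid.
pH = −log(1.22 × 10^-6) = 5.91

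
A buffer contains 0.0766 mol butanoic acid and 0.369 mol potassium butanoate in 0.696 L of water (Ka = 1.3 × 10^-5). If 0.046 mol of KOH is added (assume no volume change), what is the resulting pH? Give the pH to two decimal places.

pH = 6.02

OH- converts CH3(CH2)2COOH to CH3(CH2)2COO-: CH3(CH2)2COOH → 0.0306 mol, CH3(CH2)2COO- → 0.415 mol.
pKa = −log(1.3 × 10^-5) = 4.886
pH = pKa + log(n_CH3(CH2)2COO-/n_CH3(CH2)2COOH) = 4.886 + log(0.415/0.0306) = 4.886 + (+1.132)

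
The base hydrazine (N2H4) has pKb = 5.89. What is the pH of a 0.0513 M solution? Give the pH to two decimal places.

pH = 10.41

N2H4 + H2O ⇌ N2H5+ + OH-
Kb = 10^(−5.89) = 1.29 × 10^-6
Let x = [OH-] at equilibrium. Kb = x²/(0.0513 − x).
Assume x ≪ 0.0513: x ≈ √(1.29 × 10^-6 × 0.0513) = 2.57 × 10^-4 M
pOH = −log(2.57 × 10^-4) = 3.59; pH = 14.00 − 3.59 = 10.41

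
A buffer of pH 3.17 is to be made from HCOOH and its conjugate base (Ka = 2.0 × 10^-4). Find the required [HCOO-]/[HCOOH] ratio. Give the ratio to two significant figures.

pKa = -log(2.0 × 10^-4) = 3.699
pH = pKa + log(r) ⇒ log(r) = 3.17 − 3.699 = -0.529
r = [HCOO-]/[HCOOH] = 10^(-0.529) = 0.296

ratio = 0.30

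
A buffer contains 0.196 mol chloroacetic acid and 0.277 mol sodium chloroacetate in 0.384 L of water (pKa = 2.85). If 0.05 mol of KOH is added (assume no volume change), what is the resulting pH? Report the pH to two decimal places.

OH- converts ClCH2COOH to ClCH2COO-: ClCH2COOH → 0.146 mol, ClCH2COO- → 0.327 mol.
pH = pKa + log(n_ClCH2COO-/n_ClCH2COOH) = 2.85 + log(0.327/0.146) = 2.85 + (+0.350)

pH = 3.20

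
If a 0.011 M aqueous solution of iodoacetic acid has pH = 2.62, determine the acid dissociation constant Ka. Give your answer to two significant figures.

Ka = 6.7 × 10^-4

[H+] = 10^(-2.62) = 2.40 × 10^-3 M
At equilibrium [HA] = 0.011 − 2.40 × 10^-3 = 8.60 × 10^-3 M
Ka = [H+][A-]/[HA] = (2.40 × 10^-3)² / 8.60 × 10^-3 = 6.7 × 10^-4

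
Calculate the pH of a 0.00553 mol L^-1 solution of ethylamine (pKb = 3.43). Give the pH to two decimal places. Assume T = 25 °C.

C2H5NH2 + H2O ⇌ C2H5NH3+ + OH-
Kb = 10^(−3.43) = 3.72 × 10^-4
Let x = [OH-] at equilibrium. Kb = x²/(0.00553 − x).
x is not negligible relative to C₀; solve x² + 0.000372·x − 2.06e-06 = 0.
x = [−0.000372 + √(0.000372² + 8.23e-06)]/2 = 1.26 × 10^-3 M
pOH = −log(1.26 × 10^-3) = 2.90; pH = 14.00 − 2.90 = 11.10

pH = 11.10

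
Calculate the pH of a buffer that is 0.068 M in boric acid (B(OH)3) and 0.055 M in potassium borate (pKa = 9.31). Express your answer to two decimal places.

Henderson–Hasselbalch: pH = pKa + log([B(OH)4-]/[B(OH)3]) = 9.31 + log(0.055/0.068)
pH = 9.31 + (-0.092) = 9.22

pH = 9.22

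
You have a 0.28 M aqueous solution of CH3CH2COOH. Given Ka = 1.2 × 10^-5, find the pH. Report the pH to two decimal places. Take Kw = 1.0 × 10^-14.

CH3CH2COOH ⇌ CH3CH2COO- + H+
Ka = [H+]²/(0.28 − [H+]) = 1.2 × 10^-5
Assume [H+] ≪ 0.28: [H+] ≈ √(1.2 × 10^-5 × 0.28) = 1.83 × 10^-3 M
([H+]/C₀ = 0.65% < 5%, so the approximation holds.)
pH = −log(1.83 × 10^-3) = 2.74

pH = 2.74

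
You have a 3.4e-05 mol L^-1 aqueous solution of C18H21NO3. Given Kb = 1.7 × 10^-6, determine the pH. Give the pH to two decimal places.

C18H21NO3 + H2O ⇌ C18H22NO3+ + OH-
Let x = [OH-] at equilibrium. Kb = x²/(3.4e-05 − x).
x is not negligible relative to C₀; solve x² + 1.7e-06·x − 5.78e-11 = 0.
x = (−Kb + √(Kb² + 4·Kb·C₀))/2 = 6.80 × 10^-6 M
pOH = 5.17, so pH = 14.00 − pOH = 8.83

pH = 8.83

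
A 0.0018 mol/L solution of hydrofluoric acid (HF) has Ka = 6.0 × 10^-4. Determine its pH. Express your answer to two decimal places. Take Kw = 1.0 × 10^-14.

HF ⇌ F- + H+
Ka = x²/(0.0018 − x) = 6.0 × 10^-4
The 5% rule fails; solving x² + Ka·x − Ka·C₀ = 0 exactly:
x = [−0.0006 + √(0.0006² + 4.32e-06)]/2 = 7.82 × 10^-4 M
pH = −log[H+] = −log(7.82 × 10^-4) = 3.11

pH = 3.11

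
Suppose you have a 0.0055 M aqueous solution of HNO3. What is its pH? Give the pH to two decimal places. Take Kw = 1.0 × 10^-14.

HNO3 is a strong acid and dissociates completely, so [H+] = 0.0055 M.
pH = -log(0.0055) = 2.26

pH = 2.26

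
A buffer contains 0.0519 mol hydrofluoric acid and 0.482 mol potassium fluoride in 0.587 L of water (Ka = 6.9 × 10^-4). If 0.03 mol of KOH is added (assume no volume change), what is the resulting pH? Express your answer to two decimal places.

After neutralization: n(HF) = 0.0219 mol, n(F-) = 0.512 mol.
pKa = −log(6.9 × 10^-4) = 3.161
pH = pKa + log(n_F-/n_HF) = 3.161 + log(0.512/0.0219) = 3.161 + (+1.369)

pH = 4.53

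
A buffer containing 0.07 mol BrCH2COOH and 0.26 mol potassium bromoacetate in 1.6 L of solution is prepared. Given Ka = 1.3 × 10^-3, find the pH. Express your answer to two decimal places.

pH = 3.46

pKa = −log(1.3 × 10^-3) = 2.886
Using pH = pKa + log([base]/[acid]) with [base]/[acid] = 0.26/0.07:
pH = 2.886 + (+0.570) = 3.46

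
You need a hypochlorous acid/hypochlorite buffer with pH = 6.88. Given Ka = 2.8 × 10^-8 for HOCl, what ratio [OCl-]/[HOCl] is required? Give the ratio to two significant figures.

pKa = -log(2.8 × 10^-8) = 7.553
pH = pKa + log(r) ⇒ log(r) = 6.88 − 7.553 = -0.673
r = [OCl-]/[HOCl] = 10^(-0.673) = 0.212

ratio = 0.21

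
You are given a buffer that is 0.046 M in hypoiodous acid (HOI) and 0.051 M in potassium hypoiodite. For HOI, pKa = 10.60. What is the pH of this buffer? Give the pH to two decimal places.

pH = pKa + log([A⁻]/[HA]) = 10.60 + log(0.051/0.046)
pH = 10.60 + (+0.045) = 10.64

pH = 10.64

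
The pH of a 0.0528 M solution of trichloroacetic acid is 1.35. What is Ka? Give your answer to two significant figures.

[H+] = 10^(-1.35) = 4.47 × 10^-2 M
At equilibrium [HA] = 0.0528 − 4.47 × 10^-2 = 8.10 × 10^-3 M
Ka = [H+][A-]/[HA] = (4.47 × 10^-2)² / 8.10 × 10^-3 = 2.5 × 10^-1

Ka = 2.5 × 10^-1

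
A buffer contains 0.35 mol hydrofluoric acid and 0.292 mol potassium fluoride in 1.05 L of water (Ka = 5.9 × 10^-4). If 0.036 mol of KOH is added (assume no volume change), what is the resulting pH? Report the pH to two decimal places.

After neutralization: n(HF) = 0.314 mol, n(F-) = 0.328 mol.
pKa = −log(5.9 × 10^-4) = 3.229
pH = pKa + log([A⁻]/[HA]) = 3.229 + log(0.328/0.314) = 3.229 +0.019

pH = 3.25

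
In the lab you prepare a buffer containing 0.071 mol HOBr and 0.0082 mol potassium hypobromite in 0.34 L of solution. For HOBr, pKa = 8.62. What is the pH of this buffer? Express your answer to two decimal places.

pH = 7.68

pH = pKa + log([A⁻]/[HA]) = 8.62 + log(0.0082/0.071)
pH = 8.62 + (-0.937) = 7.68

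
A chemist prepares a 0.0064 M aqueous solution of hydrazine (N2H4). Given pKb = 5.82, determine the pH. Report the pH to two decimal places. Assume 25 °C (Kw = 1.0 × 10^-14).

N2H4 + H2O ⇌ N2H5+ + OH-
Kb = 10^(−5.82) = 1.51 × 10^-6
Kb = [OH-]²/(0.0064 − [OH-]) = 1.51 × 10^-6
Neglecting [OH-] in the denominator: [OH-] = √(1.51 × 10^-6 × 0.0064) = 9.83 × 10^-5 M
Check: 1.5% ionized — well under 5%, approximation valid.
pOH = −log(9.83 × 10^-5) = 4.01; pH = 14.00 − 4.01 = 9.99

pH = 9.99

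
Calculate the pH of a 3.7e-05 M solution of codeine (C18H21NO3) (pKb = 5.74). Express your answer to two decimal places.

C18H21NO3 + H2O ⇌ C18H22NO3+ + OH-
Kb = 10^(−5.74) = 1.82 × 10^-6
Let x = [OH-] at equilibrium. Kb = x²/(3.7e-05 − x).
Here C₀/Kb ≈ 20.3, so the small-x approximation fails. Use the quadratic:
x = [−1.82e-06 + √(1.82e-06² + 2.69e-10)]/2 = 7.35 × 10^-6 M
pOH = 5.13, so pH = 14.00 − pOH = 8.87

pH = 8.87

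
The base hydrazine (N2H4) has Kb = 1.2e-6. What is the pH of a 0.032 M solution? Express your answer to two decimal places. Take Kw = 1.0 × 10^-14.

pH = 10.29

N2H4 + H2O ⇌ N2H5+ + OH-
From the ICE table, Kb = [OH-]²/(0.032 − [OH-]) = 1.2 × 10^-6.
Since Kb ≪ C₀, [OH-] ≈ √(Kb·C₀) = 1.96 × 10^-4 M.
([OH-]/C₀ = 0.61% < 5%, so the approximation holds.)
pOH = 3.71, so pH = 14.00 − pOH = 10.29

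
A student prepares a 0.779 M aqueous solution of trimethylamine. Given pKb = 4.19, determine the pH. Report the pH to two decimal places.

pH = 11.85

(CH3)3N + H2O ⇌ (CH3)3NH+ + OH-
Kb = 10^(−4.19) = 6.46 × 10^-5
Let x = [OH-] at equilibrium. Kb = x²/(0.779 − x).
Neglecting x in the denominator: x = √(6.46 × 10^-5 × 0.779) = 7.09 × 10^-3 M
(x/C₀ = 0.91% < 5%, so the approximation holds.)
pOH = −log(7.09 × 10^-3) = 2.15; pH = 14.00 − 2.15 = 11.85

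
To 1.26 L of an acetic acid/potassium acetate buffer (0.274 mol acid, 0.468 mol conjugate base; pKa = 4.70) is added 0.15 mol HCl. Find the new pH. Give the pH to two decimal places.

pH = 4.58

Added H+ converts CH3COO- to CH3COOH: CH3COOH → 0.424 mol, CH3COO- → 0.318 mol.
Henderson–Hasselbalch with mole ratio 0.318/0.424: pH = 4.70 + (-0.125)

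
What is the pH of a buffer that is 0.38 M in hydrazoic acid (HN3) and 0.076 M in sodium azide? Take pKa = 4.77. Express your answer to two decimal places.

pH = 4.07

pH = pKa + log([A⁻]/[HA]) = 4.77 + log(0.076/0.38)
pH = 4.77 + (-0.699) = 4.07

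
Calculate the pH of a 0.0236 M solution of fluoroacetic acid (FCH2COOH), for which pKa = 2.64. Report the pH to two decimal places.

FCH2COOH ⇌ FCH2COO- + H+
Ka = 10^(−2.64) = 2.29 × 10^-3
Ka = x²/(0.0236 − x) = 2.29 × 10^-3
The 5% rule fails; solving x² + Ka·x − Ka·C₀ = 0 exactly:
x = (−Ka + √(Ka² + 4·Ka·C₀))/2 = 6.30 × 10^-3 M
pH = −log(6.30 × 10^-3) = 2.20

pH = 2.20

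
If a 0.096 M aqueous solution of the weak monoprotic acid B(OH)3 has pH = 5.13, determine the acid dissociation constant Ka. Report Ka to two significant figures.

[H+] = 10^(-5.13) = 7.41 × 10^-6 M
At equilibrium [HA] = 0.096 − 7.41 × 10^-6 = 9.60 × 10^-2 M
Ka = [H+][A-]/[HA] = (7.41 × 10^-6)² / 9.60 × 10^-2 = 5.7 × 10^-10

Ka = 5.7 × 10^-10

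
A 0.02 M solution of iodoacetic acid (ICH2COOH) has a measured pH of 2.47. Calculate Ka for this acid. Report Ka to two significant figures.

Ka = 6.9 × 10^-4

[H+] = 10^(-2.47) = 3.39 × 10^-3 M
At equilibrium [HA] = 0.02 − 3.39 × 10^-3 = 1.66 × 10^-2 M
Ka = [H+][A-]/[HA] = (3.39 × 10^-3)² / 1.66 × 10^-2 = 6.9 × 10^-4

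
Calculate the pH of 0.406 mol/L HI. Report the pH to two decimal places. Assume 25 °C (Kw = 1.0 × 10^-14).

HI is a strong acid and dissociates completely, so [H+] = 0.406 M.
pH = -log(0.406) = 0.39

pH = 0.39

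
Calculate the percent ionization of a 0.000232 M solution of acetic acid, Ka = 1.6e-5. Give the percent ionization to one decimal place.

23.0%

CH3COOH ⇌ CH3COO- + H+; let x = [H+] at equilibrium.
Solve x² + 1.6e-05x − 3.71e-09 = 0 → x = 5.34 × 10^-5 M
Fraction ionized = 5.34 × 10^-5 / 0.000232 = 0.2302 → 23.0%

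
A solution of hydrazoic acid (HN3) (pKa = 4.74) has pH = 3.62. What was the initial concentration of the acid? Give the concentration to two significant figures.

[H+] = 10^(-3.62) = 2.40 × 10^-4 M = x
Ka = 10^(−4.74) = 1.82 × 10^-5
Ka = x²/(C₀ − x) ⇒ C₀ = x + x²/Ka
C₀ = 2.40 × 10^-4 + (2.40 × 10^-4)²/(1.82 × 10^-5) = 3.40 × 10^-3 M

C₀ = 3.4 × 10^-3 M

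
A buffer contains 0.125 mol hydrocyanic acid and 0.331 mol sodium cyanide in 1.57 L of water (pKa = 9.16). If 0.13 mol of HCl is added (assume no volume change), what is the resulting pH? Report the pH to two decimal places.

Added H+ converts CN- to HCN: HCN → 0.255 mol, CN- → 0.201 mol.
Henderson–Hasselbalch with mole ratio 0.201/0.255: pH = 9.16 + (-0.103)

pH = 9.06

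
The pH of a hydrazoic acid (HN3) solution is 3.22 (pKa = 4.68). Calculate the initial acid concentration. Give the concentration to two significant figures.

[H+] = 10^(-3.22) = 6.03 × 10^-4 M = x
Ka = 10^(−4.68) = 2.09 × 10^-5
Ka = x²/(C₀ − x) ⇒ C₀ = x + x²/Ka
C₀ = 6.03 × 10^-4 + (6.03 × 10^-4)²/(2.09 × 10^-5) = 1.80 × 10^-2 M

C₀ = 1.8 × 10^-2 M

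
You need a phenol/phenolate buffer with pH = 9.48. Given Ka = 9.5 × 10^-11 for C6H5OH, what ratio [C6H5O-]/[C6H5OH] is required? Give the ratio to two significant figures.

ratio = 0.29

pKa = -log(9.5 × 10^-11) = 10.022
pH = pKa + log(r) ⇒ log(r) = 9.48 − 10.022 = -0.542
r = [C6H5O-]/[C6H5OH] = 10^(-0.542) = 0.287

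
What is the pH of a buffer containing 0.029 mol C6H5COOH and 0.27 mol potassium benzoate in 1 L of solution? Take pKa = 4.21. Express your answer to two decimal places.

Henderson–Hasselbalch: pH = pKa + log([C6H5COO-]/[C6H5COOH]) = 4.21 + log(0.27/0.029)
pH = 4.21 + (+0.969) = 5.18

pH = 5.18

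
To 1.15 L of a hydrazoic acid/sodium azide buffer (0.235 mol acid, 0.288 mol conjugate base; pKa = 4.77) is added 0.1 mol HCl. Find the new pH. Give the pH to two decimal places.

pH = 4.52

After neutralization: n(HN3) = 0.335 mol, n(N3-) = 0.188 mol.
pH = pKa + log(n_N3-/n_HN3) = 4.77 + log(0.188/0.335) = 4.77 + (-0.251)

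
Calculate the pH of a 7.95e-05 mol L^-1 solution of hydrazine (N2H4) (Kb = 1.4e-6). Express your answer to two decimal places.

N2H4 + H2O ⇌ N2H5+ + OH-
Kb = x²/(7.95e-05 − x) = 1.4 × 10^-6
x is not negligible relative to C₀; solve x² + 1.4e-06·x − 1.11e-10 = 0.
x = (−Kb + √(Kb² + 4·Kb·C₀))/2 = 9.87 × 10^-6 M
pOH = −log(9.87 × 10^-6) = 5.01; pH = 14.00 − 5.01 = 8.99

pH = 8.99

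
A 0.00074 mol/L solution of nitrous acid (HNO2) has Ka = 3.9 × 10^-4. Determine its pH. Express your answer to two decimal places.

pH = 3.42

HNO2 ⇌ NO2- + H+
Let x = [H+] at equilibrium. Ka = x²/(0.00074 − x).
Here C₀/Ka ≈ 1.9, so the small-x approximation fails. Use the quadratic:
x = [−0.00039 + √(0.00039² + 1.15e-06)]/2 = 3.77 × 10^-4 M
pH = −log[H+] = −log(3.77 × 10^-4) = 3.42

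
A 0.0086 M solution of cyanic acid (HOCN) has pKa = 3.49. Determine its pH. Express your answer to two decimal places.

pH = 2.82

HOCN ⇌ OCN- + H+
Ka = 10^(−3.49) = 3.24 × 10^-4
From the ICE table, Ka = x²/(0.0086 − x) = 3.24 × 10^-4.
x is not negligible relative to C₀; solve x² + 0.000324·x − 2.79e-06 = 0.
x = (−Ka + √(Ka² + 4·Ka·C₀))/2 = 1.52 × 10^-3 M
pH = −log[H+] = −log(1.52 × 10^-3) = 2.82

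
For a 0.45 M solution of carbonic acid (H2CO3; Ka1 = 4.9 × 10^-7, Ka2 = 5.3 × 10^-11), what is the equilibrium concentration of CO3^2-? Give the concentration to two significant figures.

5.3 × 10^-11 M

First ionization gives [H+] ≈ [HCO3-] = 4.70 × 10^-4 M.
Second step: Ka2 = [H+][CO3^2-]/[HCO3-] ≈ [CO3^2-] (since [H+] ≈ [HCO3-]).
So [CO3^2-] ≈ Ka2.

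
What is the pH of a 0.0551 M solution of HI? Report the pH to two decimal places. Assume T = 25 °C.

HI is a strong acid and dissociates completely, so [H+] = 0.0551 M.
pH = -log(0.0551) = 1.26

pH = 1.26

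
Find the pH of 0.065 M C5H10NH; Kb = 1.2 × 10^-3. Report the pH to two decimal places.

pH = 11.92

C5H10NH + H2O ⇌ C5H10NH2+ + OH-
Let x = [OH-] at equilibrium. Kb = x²/(0.065 − x).
x is not negligible relative to C₀; solve x² + 0.0012·x − 7.8e-05 = 0.
x = [−0.0012 + √(0.0012² + 0.000312)]/2 = 8.25 × 10^-3 M
pOH = −log(8.25 × 10^-3) = 2.08; pH = 14.00 − 2.08 = 11.92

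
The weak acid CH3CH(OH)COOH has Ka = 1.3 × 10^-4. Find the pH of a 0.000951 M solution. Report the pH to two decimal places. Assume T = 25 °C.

CH3CH(OH)COOH ⇌ CH3CH(OH)COO- + H+
Ka = x²/(0.000951 − x) = 1.3 × 10^-4
The 5% rule fails; solving x² + Ka·x − Ka·C₀ = 0 exactly:
x = (−Ka + √(Ka² + 4·Ka·C₀))/2 = 2.93 × 10^-4 M
pH = −log[H+] = −log(2.93 × 10^-4) = 3.53

pH = 3.53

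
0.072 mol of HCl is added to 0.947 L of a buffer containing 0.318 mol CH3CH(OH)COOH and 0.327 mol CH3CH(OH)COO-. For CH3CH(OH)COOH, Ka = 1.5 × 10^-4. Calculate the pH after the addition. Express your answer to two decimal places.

After neutralization: n(CH3CH(OH)COOH) = 0.39 mol, n(CH3CH(OH)COO-) = 0.255 mol.
pKa = −log(1.5 × 10^-4) = 3.824
pH = pKa + log([A⁻]/[HA]) = 3.824 + log(0.255/0.39) = 3.824 -0.185

pH = 3.64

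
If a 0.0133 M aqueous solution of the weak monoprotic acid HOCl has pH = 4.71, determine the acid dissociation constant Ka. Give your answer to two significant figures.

[H+] = 10^(-4.71) = 1.95 × 10^-5 M
At equilibrium [HA] = 0.0133 − 1.95 × 10^-5 = 1.33 × 10^-2 M
Ka = [H+][A-]/[HA] = (1.95 × 10^-5)² / 1.33 × 10^-2 = 2.9 × 10^-8

Ka = 2.9 × 10^-8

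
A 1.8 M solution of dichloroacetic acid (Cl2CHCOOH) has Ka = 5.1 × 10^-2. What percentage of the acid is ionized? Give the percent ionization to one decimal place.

Cl2CHCOOH ⇌ Cl2CHCOO- + H+; let x = [H+] at equilibrium.
Ka = x²/(C₀ − x); solving the quadratic gives x = 2.79 × 10^-1 M.
Fraction ionized = 2.79 × 10^-1 / 1.8 = 0.1550 → 15.5%

15.5%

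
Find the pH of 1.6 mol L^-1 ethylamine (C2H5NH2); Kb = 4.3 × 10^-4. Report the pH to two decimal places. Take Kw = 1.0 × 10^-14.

pH = 12.42

C2H5NH2 + H2O ⇌ C2H5NH3+ + OH-
Kb = [OH-]²/(1.6 − [OH-]) = 4.3 × 10^-4
Since Kb ≪ C₀, [OH-] ≈ √(Kb·C₀) = 2.62 × 10^-2 M.
pOH = −log(2.62 × 10^-2) = 1.58; pH = 14.00 − 1.58 = 12.42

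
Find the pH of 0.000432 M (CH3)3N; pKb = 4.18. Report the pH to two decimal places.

(CH3)3N + H2O ⇌ (CH3)3NH+ + OH-
Kb = 10^(−4.18) = 6.61 × 10^-5
From the ICE table, Kb = [OH-]²/(0.000432 − [OH-]) = 6.61 × 10^-5.
[OH-] is not negligible relative to C₀; solve [OH-]² + 6.61e-05·[OH-] − 2.86e-08 = 0.
[OH-] = [−6.61e-05 + √(6.61e-05² + 1.14e-07)]/2 = 1.39 × 10^-4 M
pOH = 3.86, so pH = 14.00 − pOH = 10.14

pH = 10.14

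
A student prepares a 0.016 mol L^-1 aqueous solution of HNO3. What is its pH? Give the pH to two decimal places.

pH = 1.80

HNO3 is a strong acid and dissociates completely, so [H+] = 0.016 M.
pH = -log(0.016) = 1.80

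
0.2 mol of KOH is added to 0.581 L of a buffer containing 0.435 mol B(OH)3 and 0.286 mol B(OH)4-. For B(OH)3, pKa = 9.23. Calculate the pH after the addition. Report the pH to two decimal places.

After neutralization: n(B(OH)3) = 0.235 mol, n(B(OH)4-) = 0.486 mol.
Henderson–Hasselbalch with mole ratio 0.486/0.235: pH = 9.23 + (+0.316)

pH = 9.55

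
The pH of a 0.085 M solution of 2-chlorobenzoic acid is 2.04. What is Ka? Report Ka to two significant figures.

[H+] = 10^(-2.04) = 9.12 × 10^-3 M
At equilibrium [HA] = 0.085 − 9.12 × 10^-3 = 7.59 × 10^-2 M
Ka = [H+][A-]/[HA] = (9.12 × 10^-3)² / 7.59 × 10^-2 = 1.1 × 10^-3

Ka = 1.1 × 10^-3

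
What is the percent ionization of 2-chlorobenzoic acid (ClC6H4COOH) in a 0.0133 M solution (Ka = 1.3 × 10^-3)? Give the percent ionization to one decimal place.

26.8%

ClC6H4COOH ⇌ ClC6H4COO- + H+; let x = [H+] at equilibrium.
Solve x² + 0.0013x − 1.73e-05 = 0 → x = 3.56 × 10^-3 M
Fraction ionized = 3.56 × 10^-3 / 0.0133 = 0.2677 → 26.8%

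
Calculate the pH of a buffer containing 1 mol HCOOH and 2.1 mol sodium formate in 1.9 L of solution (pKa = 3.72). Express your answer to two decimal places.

pH = 4.04

pH = pKa + log([A⁻]/[HA]) = 3.72 + log(2.1/1)
pH = 3.72 + (+0.322) = 4.04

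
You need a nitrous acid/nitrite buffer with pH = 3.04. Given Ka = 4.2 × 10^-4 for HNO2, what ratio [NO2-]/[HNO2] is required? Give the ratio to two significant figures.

ratio = 0.46

pKa = -log(4.2 × 10^-4) = 3.377
pH = pKa + log(r) ⇒ log(r) = 3.04 − 3.377 = -0.337
r = [NO2-]/[HNO2] = 10^(-0.337) = 0.46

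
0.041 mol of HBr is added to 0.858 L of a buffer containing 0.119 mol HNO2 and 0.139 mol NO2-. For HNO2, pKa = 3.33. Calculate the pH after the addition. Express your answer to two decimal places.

pH = 3.12

After neutralization: n(HNO2) = 0.16 mol, n(NO2-) = 0.098 mol.
pH = pKa + log(n_NO2-/n_HNO2) = 3.33 + log(0.098/0.16) = 3.33 + (-0.213)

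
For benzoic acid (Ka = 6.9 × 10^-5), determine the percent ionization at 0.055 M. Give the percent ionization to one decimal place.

3.5%

C6H5COOH ⇌ C6H5COO- + H+; let x = [H+] at equilibrium.
x ≈ √(Ka·C₀) = √(6.9 × 10^-5 × 0.055) = 1.95 × 10^-3 M
Fraction ionized = 1.95 × 10^-3 / 0.055 = 0.0355 → 3.5%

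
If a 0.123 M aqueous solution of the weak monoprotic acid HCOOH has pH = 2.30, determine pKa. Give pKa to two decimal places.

[H+] = 10^(-2.30) = 5.01 × 10^-3 M
At equilibrium [HA] = 0.123 − 5.01 × 10^-3 = 1.18 × 10^-1 M
Ka = [H+][A-]/[HA] = (5.01 × 10^-3)² / 1.18 × 10^-1 = 2.13 × 10^-4
pKa = -log(2.13 × 10^-4) = 3.67

pKa = 3.67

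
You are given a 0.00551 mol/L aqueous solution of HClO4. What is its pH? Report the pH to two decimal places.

pH = 2.26

HClO4 is a strong acid and dissociates completely, so [H+] = 0.00551 M.
pH = -log(0.00551) = 2.26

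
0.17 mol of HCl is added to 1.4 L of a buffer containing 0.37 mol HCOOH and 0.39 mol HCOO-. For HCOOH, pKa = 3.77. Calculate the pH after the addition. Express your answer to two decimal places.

Added H+ converts HCOO- to HCOOH: HCOOH → 0.54 mol, HCOO- → 0.22 mol.
pH = pKa + log([A⁻]/[HA]) = 3.77 + log(0.22/0.54) = 3.77 -0.390

pH = 3.38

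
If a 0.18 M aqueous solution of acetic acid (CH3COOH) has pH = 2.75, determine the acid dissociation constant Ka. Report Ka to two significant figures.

Ka = 1.8 × 10^-5

[H+] = 10^(-2.75) = 1.78 × 10^-3 M
At equilibrium [HA] = 0.18 − 1.78 × 10^-3 = 1.78 × 10^-1 M
Ka = [H+][A-]/[HA] = (1.78 × 10^-3)² / 1.78 × 10^-1 = 1.8 × 10^-5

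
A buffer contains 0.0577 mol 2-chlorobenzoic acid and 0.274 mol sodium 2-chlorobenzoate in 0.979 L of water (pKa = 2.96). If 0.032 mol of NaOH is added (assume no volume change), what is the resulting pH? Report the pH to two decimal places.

pH = 4.04

After neutralization: n(ClC6H4COOH) = 0.0257 mol, n(ClC6H4COO-) = 0.306 mol.
pH = pKa + log(n_ClC6H4COO-/n_ClC6H4COOH) = 2.96 + log(0.306/0.0257) = 2.96 + (+1.076)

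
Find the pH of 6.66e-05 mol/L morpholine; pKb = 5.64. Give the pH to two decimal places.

pH = 9.05

C4H8ONH + H2O ⇌ C4H8ONH2+ + OH-
Kb = 10^(−5.64) = 2.29 × 10^-6
From the ICE table, Kb = [OH-]²/(6.66e-05 − [OH-]) = 2.29 × 10^-6.
[OH-] is not negligible relative to C₀; solve [OH-]² + 2.29e-06·[OH-] − 1.53e-10 = 0.
[OH-] = (−Kb + √(Kb² + 4·Kb·C₀))/2 = 1.13 × 10^-5 M
pOH = −log(1.13 × 10^-5) = 4.95; pH = 14.00 − 4.95 = 9.05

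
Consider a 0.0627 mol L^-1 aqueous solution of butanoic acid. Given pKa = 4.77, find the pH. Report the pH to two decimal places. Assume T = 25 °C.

CH3(CH2)2COOH ⇌ CH3(CH2)2COO- + H+
Ka = 10^(−4.77) = 1.70 × 10^-5
Let x = [H+] at equilibrium. Ka = x²/(0.0627 − x).
Neglecting x in the denominator: x = √(1.70 × 10^-5 × 0.0627) = 1.03 × 10^-3 M
pH = −log(1.03 × 10^-3) = 2.99

pH = 2.99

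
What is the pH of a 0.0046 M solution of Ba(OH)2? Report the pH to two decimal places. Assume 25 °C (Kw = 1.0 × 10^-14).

pH = 11.96

Ba(OH)2 is a strong base (each formula unit releases 2 OH-); [OH-] = 0.0092 M.
pOH = -log(0.0092) = 2.04
pH = 14.00 - 2.04 = 11.96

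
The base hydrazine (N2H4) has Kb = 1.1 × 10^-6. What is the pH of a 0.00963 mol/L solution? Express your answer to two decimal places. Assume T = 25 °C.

pH = 10.01

N2H4 + H2O ⇌ N2H5+ + OH-
From the ICE table, Kb = [OH-]²/(0.00963 − [OH-]) = 1.1 × 10^-6.
Assume [OH-] ≪ 0.00963: [OH-] ≈ √(1.1 × 10^-6 × 0.00963) = 1.03 × 10^-4 M
pOH = 3.99, so pH = 14.00 − pOH = 10.01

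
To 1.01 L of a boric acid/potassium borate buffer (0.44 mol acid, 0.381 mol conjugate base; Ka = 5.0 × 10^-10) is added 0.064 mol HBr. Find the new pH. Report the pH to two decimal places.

pH = 9.10

After neutralization: n(B(OH)3) = 0.504 mol, n(B(OH)4-) = 0.317 mol.
pKa = −log(5.0 × 10^-10) = 9.301
pH = pKa + log(n_B(OH)4-/n_B(OH)3) = 9.301 + log(0.317/0.504) = 9.301 + (-0.201)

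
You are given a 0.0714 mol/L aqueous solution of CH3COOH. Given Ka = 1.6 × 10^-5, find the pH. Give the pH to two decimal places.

pH = 2.97

CH3COOH ⇌ CH3COO- + H+
Ka = [H+]²/(0.0714 − [H+]) = 1.6 × 10^-5
Since Ka ≪ C₀, [H+] ≈ √(Ka·C₀) = 1.07 × 10^-3 M.
Check: 1.5% ionized — well under 5%, approximation valid.
pH = −log[H+] = −log(1.07 × 10^-3) = 2.97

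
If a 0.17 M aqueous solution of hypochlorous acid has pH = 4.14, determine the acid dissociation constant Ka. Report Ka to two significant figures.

[H+] = 10^(-4.14) = 7.24 × 10^-5 M
At equilibrium [HA] = 0.17 − 7.24 × 10^-5 = 1.70 × 10^-1 M
Ka = [H+][A-]/[HA] = (7.24 × 10^-5)² / 1.70 × 10^-1 = 3.1 × 10^-8

Ka = 3.1 × 10^-8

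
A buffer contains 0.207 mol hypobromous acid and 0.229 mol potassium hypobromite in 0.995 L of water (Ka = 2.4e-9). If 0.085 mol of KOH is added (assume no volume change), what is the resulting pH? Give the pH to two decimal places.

OH- converts HOBr to OBr-: HOBr → 0.122 mol, OBr- → 0.314 mol.
pKa = −log(2.4 × 10^-9) = 8.620
pH = pKa + log(n_OBr-/n_HOBr) = 8.620 + log(0.314/0.122) = 8.620 + (+0.411)

pH = 9.03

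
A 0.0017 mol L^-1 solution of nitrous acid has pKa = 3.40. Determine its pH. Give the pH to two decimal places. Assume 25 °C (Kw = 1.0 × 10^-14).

HNO2 ⇌ NO2- + H+
Ka = 10^(−3.40) = 3.98 × 10^-4
From the ICE table, Ka = [H+]²/(0.0017 − [H+]) = 3.98 × 10^-4.
[H+] is not negligible relative to C₀; solve [H+]² + 0.000398·[H+] − 6.77e-07 = 0.
[H+] = [−0.000398 + √(0.000398² + 2.71e-06)]/2 = 6.47 × 10^-4 M
pH = −log(6.47 × 10^-4) = 3.19

pH = 3.19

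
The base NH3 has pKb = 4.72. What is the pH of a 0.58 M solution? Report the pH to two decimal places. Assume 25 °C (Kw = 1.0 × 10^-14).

NH3 + H2O ⇌ NH4+ + OH-
Kb = 10^(−4.72) = 1.91 × 10^-5
From the ICE table, Kb = [OH-]²/(0.58 − [OH-]) = 1.91 × 10^-5.
Neglecting [OH-] in the denominator: [OH-] = √(1.91 × 10^-5 × 0.58) = 3.33 × 10^-3 M
Check: 0.57% ionized — well under 5%, approximation valid.
pOH = 2.48, so pH = 14.00 − pOH = 11.52

pH = 11.52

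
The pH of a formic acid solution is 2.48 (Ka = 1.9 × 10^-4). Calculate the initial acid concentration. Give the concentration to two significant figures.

C₀ = 6.1 × 10^-2 M

[H+] = 10^(-2.48) = 3.31 × 10^-3 M = x
Ka = x²/(C₀ − x) ⇒ C₀ = x + x²/Ka
C₀ = 3.31 × 10^-3 + (3.31 × 10^-3)²/(1.9 × 10^-4) = 6.10 × 10^-2 M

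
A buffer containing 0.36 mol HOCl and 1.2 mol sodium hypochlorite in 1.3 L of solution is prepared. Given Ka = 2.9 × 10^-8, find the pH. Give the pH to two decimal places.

pH = 8.06

pKa = −log(2.9 × 10^-8) = 7.538
pH = pKa + log([A⁻]/[HA]) = 7.538 + log(1.2/0.36)
pH = 7.538 + (+0.523) = 8.06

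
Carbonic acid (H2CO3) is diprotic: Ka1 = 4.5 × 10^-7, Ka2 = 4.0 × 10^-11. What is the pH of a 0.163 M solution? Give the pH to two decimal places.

Since Ka1 ≫ Ka2, the first ionization dominates [H+].
Ka1 = x²/(0.163 − x) = 4.5 × 10^-7
x ≈ √(4.5 × 10^-7 × 0.163) = 2.71 × 10^-4 M
pH = −log(2.71 × 10^-4) = 3.57

pH = 3.57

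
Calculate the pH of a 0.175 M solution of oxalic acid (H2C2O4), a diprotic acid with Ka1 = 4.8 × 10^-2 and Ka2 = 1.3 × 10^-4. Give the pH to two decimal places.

Ka1 ≫ Ka2, so treat the first dissociation as the only significant source of H+.
Ka1 = x²/(0.175 − x) = 4.8 × 10^-2
Solving the quadratic: x = (−Ka1 + √(Ka1² + 4·Ka1·C₀))/2 = 7.07 × 10^-2 M
pH = −log(7.07 × 10^-2) = 1.15

pH = 1.15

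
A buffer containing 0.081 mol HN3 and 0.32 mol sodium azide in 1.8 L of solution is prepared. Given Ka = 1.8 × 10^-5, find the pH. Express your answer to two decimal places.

pH = 5.34

pKa = −log(1.8 × 10^-5) = 4.745
Using pH = pKa + log([base]/[acid]) with [base]/[acid] = 0.32/0.081:
pH = 4.745 + (+0.597) = 5.34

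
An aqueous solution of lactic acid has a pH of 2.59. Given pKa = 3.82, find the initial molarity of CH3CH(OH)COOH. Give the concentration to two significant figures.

C₀ = 4.6 × 10^-2 M

[H+] = 10^(-2.59) = 2.57 × 10^-3 M = x
Ka = 10^(−3.82) = 1.51 × 10^-4
Ka = x²/(C₀ − x) ⇒ C₀ = x + x²/Ka
C₀ = 2.57 × 10^-3 + (2.57 × 10^-3)²/(1.51 × 10^-4) = 4.63 × 10^-2 M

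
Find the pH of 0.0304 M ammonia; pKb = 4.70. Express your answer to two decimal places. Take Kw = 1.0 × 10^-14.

pH = 10.89

NH3 + H2O ⇌ NH4+ + OH-
Kb = 10^(−4.70) = 2.00 × 10^-5
From the ICE table, Kb = [OH-]²/(0.0304 − [OH-]) = 2.00 × 10^-5.
Assume [OH-] ≪ 0.0304: [OH-] ≈ √(2.00 × 10^-5 × 0.0304) = 7.80 × 10^-4 M
Check: 2.6% ionized — well under 5%, approximation valid.
pOH = 3.11, so pH = 14.00 − pOH = 10.89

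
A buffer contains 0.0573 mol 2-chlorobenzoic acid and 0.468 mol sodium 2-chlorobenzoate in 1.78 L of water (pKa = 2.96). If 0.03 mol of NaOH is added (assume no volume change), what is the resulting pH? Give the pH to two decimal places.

pH = 4.22

OH- converts ClC6H4COOH to ClC6H4COO-: ClC6H4COOH → 0.0273 mol, ClC6H4COO- → 0.498 mol.
pH = pKa + log(n_ClC6H4COO-/n_ClC6H4COOH) = 2.96 + log(0.498/0.0273) = 2.96 + (+1.261)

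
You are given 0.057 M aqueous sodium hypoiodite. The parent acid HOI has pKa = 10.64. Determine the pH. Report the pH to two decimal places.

pH = 11.68

OI- is the conjugate base of the weak acid HOI.
Ka = 10^(−10.64) = 2.29 × 10^-11
Kb = Kw/Ka = 1.0×10^-14 / 2.29 × 10^-11 = 4.37 × 10^-4
Let x = [OH-] at equilibrium. Kb = x²/(0.057 − x).
x is not negligible relative to C₀; solve x² + 0.000437·x − 2.49e-05 = 0.
x = [−0.000437 + √(0.000437² + 9.96e-05)]/2 = 4.78 × 10^-3 M
pOH = −log(4.78 × 10^-3) = 2.32; pH = 14.00 − 2.32 = 11.68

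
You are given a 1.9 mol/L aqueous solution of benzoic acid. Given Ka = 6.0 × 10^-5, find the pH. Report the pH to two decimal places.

pH = 1.97

C6H5COOH ⇌ C6H5COO- + H+
From the ICE table, Ka = [H+]²/(1.9 − [H+]) = 6.0 × 10^-5.
Since Ka ≪ C₀, [H+] ≈ √(Ka·C₀) = 1.07 × 10^-2 M.
pH = −log[H+] = −log(1.07 × 10^-2) = 1.97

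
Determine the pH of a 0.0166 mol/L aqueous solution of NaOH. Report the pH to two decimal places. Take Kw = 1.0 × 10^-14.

pH = 12.22

NaOH is a strong base; [OH-] = 0.0166 M.
pOH = -log(0.0166) = 1.78
pH = 14.00 - 1.78 = 12.22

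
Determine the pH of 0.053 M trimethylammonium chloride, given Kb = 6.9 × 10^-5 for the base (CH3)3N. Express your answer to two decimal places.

(CH3)3NH+ is the conjugate acid of the weak base (CH3)3N.
Ka = Kw/Kb = 1.0×10^-14 / 6.9 × 10^-5 = 1.45 × 10^-10
From the ICE table, Ka = x²/(0.053 − x) = 1.45 × 10^-10.
Neglecting x in the denominator: x = √(1.45 × 10^-10 × 0.053) = 2.77 × 10^-6 M
pH = −log(2.77 × 10^-6) = 5.56

pH = 5.56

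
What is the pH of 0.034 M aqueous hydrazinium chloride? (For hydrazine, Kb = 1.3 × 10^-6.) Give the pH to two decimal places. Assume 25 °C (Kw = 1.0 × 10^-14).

N2H5+ is the conjugate acid of the weak base N2H4.
Ka = Kw/Kb = 1.0×10^-14 / 1.3 × 10^-6 = 7.69 × 10^-9
Ka = x²/(0.034 − x) = 7.69 × 10^-9
Assume x ≪ 0.034: x ≈ √(7.69 × 10^-9 × 0.034) = 1.62 × 10^-5 M
pH = −log[H+] = −log(1.62 × 10^-5) = 4.79

pH = 4.79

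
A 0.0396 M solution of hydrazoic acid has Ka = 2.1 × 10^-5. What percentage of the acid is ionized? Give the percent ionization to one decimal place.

2.3%

HN3 ⇌ N3- + H+; let x = [H+] at equilibrium.
x ≈ √(Ka·C₀) = √(2.1 × 10^-5 × 0.0396) = 9.12 × 10^-4 M
Fraction ionized = 9.12 × 10^-4 / 0.0396 = 0.0230 → 2.3%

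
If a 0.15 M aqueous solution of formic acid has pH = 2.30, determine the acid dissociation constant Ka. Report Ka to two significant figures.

Ka = 1.7 × 10^-4

[H+] = 10^(-2.30) = 5.01 × 10^-3 M
At equilibrium [HA] = 0.15 − 5.01 × 10^-3 = 1.45 × 10^-1 M
Ka = [H+][A-]/[HA] = (5.01 × 10^-3)² / 1.45 × 10^-1 = 1.7 × 10^-4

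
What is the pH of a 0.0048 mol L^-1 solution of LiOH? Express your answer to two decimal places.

pH = 11.68

LiOH is a strong base; [OH-] = 0.0048 M.
pOH = -log(0.0048) = 2.32
pH = 14.00 - 2.32 = 11.68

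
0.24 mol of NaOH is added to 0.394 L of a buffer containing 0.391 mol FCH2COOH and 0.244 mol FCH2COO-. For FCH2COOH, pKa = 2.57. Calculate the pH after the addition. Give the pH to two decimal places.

After neutralization: n(FCH2COOH) = 0.151 mol, n(FCH2COO-) = 0.484 mol.
pH = pKa + log(n_FCH2COO-/n_FCH2COOH) = 2.57 + log(0.484/0.151) = 2.57 + (+0.506)

pH = 3.08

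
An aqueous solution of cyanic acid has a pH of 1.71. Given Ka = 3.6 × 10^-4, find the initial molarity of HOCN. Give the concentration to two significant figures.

[H+] = 10^(-1.71) = 1.95 × 10^-2 M = x
Ka = x²/(C₀ − x) ⇒ C₀ = x + x²/Ka
C₀ = 1.95 × 10^-2 + (1.95 × 10^-2)²/(3.6 × 10^-4) = 1.08 M

C₀ = 1.1 M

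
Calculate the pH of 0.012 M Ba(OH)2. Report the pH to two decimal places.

pH = 12.38

Ba(OH)2 is a strong base (each formula unit releases 2 OH-); [OH-] = 0.024 M.
pOH = -log(0.024) = 1.62
pH = 14.00 - 1.62 = 12.38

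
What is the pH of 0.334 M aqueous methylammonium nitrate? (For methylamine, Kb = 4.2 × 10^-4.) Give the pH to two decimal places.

pH = 5.55

CH3NH3+ is the conjugate acid of the weak base CH3NH2.
Ka = Kw/Kb = 1.0×10^-14 / 4.2 × 10^-4 = 2.38 × 10^-11
Ka = x²/(0.334 − x) = 2.38 × 10^-11
Since Ka ≪ C₀, x ≈ √(Ka·C₀) = 2.82 × 10^-6 M.
Check: 0.00084% ionized — well under 5%, approximation valid.
pH = −log[H+] = −log(2.82 × 10^-6) = 5.55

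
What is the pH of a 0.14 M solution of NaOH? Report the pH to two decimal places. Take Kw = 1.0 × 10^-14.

pH = 13.15

NaOH is a strong base; [OH-] = 0.14 M.
pOH = -log(0.14) = 0.85
pH = 14.00 - 0.85 = 13.15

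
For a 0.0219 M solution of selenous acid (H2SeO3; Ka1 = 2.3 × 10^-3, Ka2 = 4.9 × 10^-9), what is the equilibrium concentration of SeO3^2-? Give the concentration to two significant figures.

4.9 × 10^-9 M

First ionization gives [H+] ≈ [HSeO3-] = 6.04 × 10^-3 M.
Second step: Ka2 = [H+][SeO3^2-]/[HSeO3-] ≈ [SeO3^2-] (since [H+] ≈ [HSeO3-]).
So [SeO3^2-] ≈ Ka2.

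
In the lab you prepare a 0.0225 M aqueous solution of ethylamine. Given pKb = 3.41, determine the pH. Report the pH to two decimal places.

pH = 11.44

C2H5NH2 + H2O ⇌ C2H5NH3+ + OH-
Kb = 10^(−3.41) = 3.89 × 10^-4
Kb = [OH-]²/(0.0225 − [OH-]) = 3.89 × 10^-4
The 5% rule fails; solving [OH-]² + Kb·[OH-] − Kb·C₀ = 0 exactly:
[OH-] = (−Kb + √(Kb² + 4·Kb·C₀))/2 = 2.77 × 10^-3 M
pOH = 2.56, so pH = 14.00 − pOH = 11.44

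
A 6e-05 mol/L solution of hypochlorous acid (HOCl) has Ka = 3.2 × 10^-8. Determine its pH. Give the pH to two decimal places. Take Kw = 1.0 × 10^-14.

HOCl ⇌ OCl- + H+
Ka = [H+]²/(6e-05 − [H+]) = 3.2 × 10^-8
Assume [H+] ≪ 6e-05: [H+] ≈ √(3.2 × 10^-8 × 6e-05) = 1.39 × 10^-6 M
pH = −log[H+] = −log(1.39 × 10^-6) = 5.86

pH = 5.86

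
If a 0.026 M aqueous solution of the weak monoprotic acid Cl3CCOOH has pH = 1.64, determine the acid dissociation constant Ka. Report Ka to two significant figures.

Ka = 1.7 × 10^-1

[H+] = 10^(-1.64) = 2.29 × 10^-2 M
At equilibrium [HA] = 0.026 − 2.29 × 10^-2 = 3.10 × 10^-3 M
Ka = [H+][A-]/[HA] = (2.29 × 10^-2)² / 3.10 × 10^-3 = 1.7 × 10^-1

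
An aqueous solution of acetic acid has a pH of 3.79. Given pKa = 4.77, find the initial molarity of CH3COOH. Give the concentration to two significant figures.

[H+] = 10^(-3.79) = 1.62 × 10^-4 M = x
Ka = 10^(−4.77) = 1.70 × 10^-5
Ka = x²/(C₀ − x) ⇒ C₀ = x + x²/Ka
C₀ = 1.62 × 10^-4 + (1.62 × 10^-4)²/(1.70 × 10^-5) = 1.71 × 10^-3 M

C₀ = 1.7 × 10^-3 M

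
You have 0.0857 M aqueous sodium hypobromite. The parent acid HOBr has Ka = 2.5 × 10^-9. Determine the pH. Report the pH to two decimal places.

OBr- is the conjugate base of the weak acid HOBr.
Kb = Kw/Ka = 1.0×10^-14 / 2.5 × 10^-9 = 4.00 × 10^-6
Kb = x²/(0.0857 − x) = 4.00 × 10^-6
Since Kb ≪ C₀, x ≈ √(Kb·C₀) = 5.85 × 10^-4 M.
pOH = −log(5.85 × 10^-4) = 3.23; pH = 14.00 − 3.23 = 10.77

pH = 10.77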